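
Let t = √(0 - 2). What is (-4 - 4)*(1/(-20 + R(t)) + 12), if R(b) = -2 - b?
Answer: 8*(-12*√2 + 263*I)/(√2 - 22*I) ≈ -95.638 - 0.023279*I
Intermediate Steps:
t = I*√2 (t = √(-2) = I*√2 ≈ 1.4142*I)
(-4 - 4)*(1/(-20 + R(t)) + 12) = (-4 - 4)*(1/(-20 + (-2 - I*√2)) + 12) = -8*(1/(-20 + (-2 - I*√2)) + 12) = -8*(1/(-22 - I*√2) + 12) = -8*(12 + 1/(-22 - I*√2)) = -96 - 8/(-22 - I*√2)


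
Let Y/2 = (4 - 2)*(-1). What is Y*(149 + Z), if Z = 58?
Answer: -828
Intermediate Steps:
Y = -4 (Y = 2*((4 - 2)*(-1)) = 2*(2*(-1)) = 2*(-2) = -4)
Y*(149 + Z) = -4*(149 + 58) = -4*207 = -828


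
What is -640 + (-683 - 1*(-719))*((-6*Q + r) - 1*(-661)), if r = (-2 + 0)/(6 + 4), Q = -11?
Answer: 127624/5 ≈ 25525.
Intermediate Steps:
r = -⅕ (r = -2/10 = -2*⅒ = -⅕ ≈ -0.20000)
-640 + (-683 - 1*(-719))*((-6*Q + r) - 1*(-661)) = -640 + (-683 - 1*(-719))*((-6*(-11) - ⅕) - 1*(-661)) = -640 + (-683 + 719)*((66 - ⅕) + 661) = -640 + 36*(329/5 + 661) = -640 + 36*(3634/5) = -640 + 130824/5 = 127624/5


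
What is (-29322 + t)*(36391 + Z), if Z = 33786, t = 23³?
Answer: -1203886435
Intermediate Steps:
t = 12167
(-29322 + t)*(36391 + Z) = (-29322 + 12167)*(36391 + 33786) = -17155*70177 = -1203886435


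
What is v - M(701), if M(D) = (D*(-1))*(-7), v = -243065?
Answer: -247972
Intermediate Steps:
M(D) = 7*D (M(D) = -D*(-7) = 7*D)
v - M(701) = -243065 - 7*701 = -243065 - 1*4907 = -243065 - 4907 = -247972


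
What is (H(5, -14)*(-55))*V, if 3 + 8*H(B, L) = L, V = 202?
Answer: 94435/4 ≈ 23609.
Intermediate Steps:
H(B, L) = -3/8 + L/8
(H(5, -14)*(-55))*V = ((-3/8 + (⅛)*(-14))*(-55))*202 = ((-3/8 - 7/4)*(-55))*202 = -17/8*(-55)*202 = (935/8)*202 = 94435/4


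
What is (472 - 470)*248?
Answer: 496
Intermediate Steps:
(472 - 470)*248 = 2*248 = 496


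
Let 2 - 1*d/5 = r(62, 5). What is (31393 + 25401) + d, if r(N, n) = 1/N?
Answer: 3521843/62 ≈ 56804.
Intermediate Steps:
d = 615/62 (d = 10 - 5/62 = 615/62 ≈ 9.9194)
(31393 + 25401) + d = (31393 + 25401) + 615/62 = 56794 + 615/62 = 3521843/62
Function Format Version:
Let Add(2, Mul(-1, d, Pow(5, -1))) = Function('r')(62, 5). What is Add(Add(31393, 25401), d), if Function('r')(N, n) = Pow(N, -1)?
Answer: Rational(3521843, 62) ≈ 56804.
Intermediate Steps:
d = Rational(615, 62) (d = Add(10, Mul(-5, Pow(62, -1))) = Add(10, Mul(-5, Rational(1, 62))) = Add(10, Rational(-5, 62)) = Rational(615, 62) ≈ 9.9194)
Add(Add(31393, 25401), d) = Add(Add(31393, 25401), Rational(615, 62)) = Add(56794, Rational(615, 62)) = Rational(3521843, 62)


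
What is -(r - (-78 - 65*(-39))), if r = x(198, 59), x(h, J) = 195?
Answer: 2262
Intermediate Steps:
r = 195
-(r - (-78 - 65*(-39))) = -(195 - (-78 - 65*(-39))) = -(195 - (-78 + 2535)) = -(195 - 1*2457) = -(195 - 2457) = -1*(-2262) = 2262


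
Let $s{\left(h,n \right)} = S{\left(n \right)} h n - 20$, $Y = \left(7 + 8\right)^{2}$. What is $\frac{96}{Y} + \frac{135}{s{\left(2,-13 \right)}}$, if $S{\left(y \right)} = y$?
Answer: $\frac{6767}{7950} \approx 0.8512$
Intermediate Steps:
$Y = 225$ ($Y = 15^{2} = 225$)
$s{\left(h,n \right)} = -20 + h n^{2}$ ($s{\left(h,n \right)} = n h n - 20 = h n n - 20 = h n^{2} - 20 = -20 + h n^{2}$)
$\frac{96}{Y} + \frac{135}{s{\left(2,-13 \right)}} = \frac{96}{225} + \frac{135}{-20 + 2 \left(-13\right)^{2}} = 96 \cdot \frac{1}{225} + \frac{135}{-20 + 2 \cdot 169} = \frac{32}{75} + \frac{135}{-20 + 338} = \frac{32}{75} + \frac{135}{318} = \frac{32}{75} + 135 \cdot \frac{1}{318} = \frac{32}{75} + \frac{45}{106} = \frac{6767}{7950}$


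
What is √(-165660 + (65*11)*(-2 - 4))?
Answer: 5*I*√6798 ≈ 412.25*I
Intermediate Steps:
√(-165660 + (65*11)*(-2 - 4)) = √(-165660 + 715*(-6)) = √(-165660 - 4290) = √(-169950) = 5*I*√6798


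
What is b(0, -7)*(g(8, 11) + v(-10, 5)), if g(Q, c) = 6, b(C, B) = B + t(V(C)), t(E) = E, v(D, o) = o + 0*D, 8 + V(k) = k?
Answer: -165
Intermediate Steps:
V(k) = -8 + k
v(D, o) = o (v(D, o) = o + 0 = o)
b(C, B) = -8 + B + C (b(C, B) = B + (-8 + C) = -8 + B + C)
b(0, -7)*(g(8, 11) + v(-10, 5)) = (-8 - 7 + 0)*(6 + 5) = -15*11 = -165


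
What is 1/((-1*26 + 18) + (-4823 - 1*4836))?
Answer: -1/9667 ≈ -0.00010344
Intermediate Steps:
1/((-1*26 + 18) + (-4823 - 1*4836)) = 1/((-26 + 18) + (-4823 - 4836)) = 1/(-8 - 9659) = 1/(-9667) = -1/9667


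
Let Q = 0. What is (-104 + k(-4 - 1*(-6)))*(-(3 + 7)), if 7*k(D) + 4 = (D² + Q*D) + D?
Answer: 7260/7 ≈ 1037.1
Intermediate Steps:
k(D) = -4/7 + D/7 + D²/7 (k(D) = -4/7 + ((D² + 0*D) + D)/7 = -4/7 + ((D² + 0) + D)/7 = -4/7 + (D² + D)/7 = -4/7 + (D + D²)/7 = -4/7 + (D/7 + D²/7) = -4/7 + D/7 + D²/7)
(-104 + k(-4 - 1*(-6)))*(-(3 + 7)) = (-104 + (-4/7 + (-4 - 1*(-6))/7 + (-4 - 1*(-6))²/7))*(-(3 + 7)) = (-104 + (-4/7 + (-4 + 6)/7 + (-4 + 6)²/7))*(-1*10) = (-104 + (-4/7 + (⅐)*2 + (⅐)*2²))*(-10) = (-104 + (-4/7 + 2/7 + (⅐)*4))*(-10) = (-104 + (-4/7 + 2/7 + 4/7))*(-10) = (-104 + 2/7)*(-10) = -726/7*(-10) = 7260/7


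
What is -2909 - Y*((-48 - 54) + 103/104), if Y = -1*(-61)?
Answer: 338269/104 ≈ 3252.6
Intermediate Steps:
Y = 61
-2909 - Y*((-48 - 54) + 103/104) = -2909 - 61*((-48 - 54) + 103/104) = -2909 - 61*(-102 + 103*(1/104)) = -2909 - 61*(-102 + 103/104) = -2909 - 61*(-10505)/104 = -2909 - 1*(-640805/104) = -2909 + 640805/104 = 338269/104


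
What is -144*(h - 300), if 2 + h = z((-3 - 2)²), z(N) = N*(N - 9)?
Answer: -14112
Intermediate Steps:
z(N) = N*(-9 + N)
h = 398 (h = -2 + (-3 - 2)²*(-9 + (-3 - 2)²) = -2 + (-5)²*(-9 + (-5)²) = -2 + 25*(-9 + 25) = -2 + 25*16 = -2 + 400 = 398)
-144*(h - 300) = -144*(398 - 300) = -144*98 = -14112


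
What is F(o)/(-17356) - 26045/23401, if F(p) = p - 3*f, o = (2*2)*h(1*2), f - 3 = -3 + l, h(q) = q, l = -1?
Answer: -452294431/406147756 ≈ -1.1136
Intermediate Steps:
f = -1 (f = 3 + (-3 - 1) = 3 - 4 = -1)
o = 8 (o = (2*2)*(1*2) = 4*2 = 8)
F(p) = 3 + p (F(p) = p - 3*(-1) = p + 3 = 3 + p)
F(o)/(-17356) - 26045/23401 = (3 + 8)/(-17356) - 26045/23401 = 11*(-1/17356) - 26045*1/23401 = -11/17356 - 26045/23401 = -452294431/406147756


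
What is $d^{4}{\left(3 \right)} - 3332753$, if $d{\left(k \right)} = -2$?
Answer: $-3332737$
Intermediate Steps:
$d^{4}{\left(3 \right)} - 3332753 = \left(-2\right)^{4} - 3332753 = 16 - 3332753 = -3332737$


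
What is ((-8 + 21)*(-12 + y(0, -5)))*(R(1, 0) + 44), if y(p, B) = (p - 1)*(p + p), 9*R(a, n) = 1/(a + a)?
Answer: -20618/3 ≈ -6872.7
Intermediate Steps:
R(a, n) = 1/(18*a) (R(a, n) = 1/(9*(a + a)) = 1/(9*((2*a))) = (1/(2*a))/9 = 1/(18*a))
y(p, B) = 2*p*(-1 + p) (y(p, B) = (-1 + p)*(2*p) = 2*p*(-1 + p))
((-8 + 21)*(-12 + y(0, -5)))*(R(1, 0) + 44) = ((-8 + 21)*(-12 + 2*0*(-1 + 0)))*((1/18)/1 + 44) = (13*(-12 + 2*0*(-1)))*((1/18)*1 + 44) = (13*(-12 + 0))*(1/18 + 44) = (13*(-12))*(793/18) = -156*793/18 = -20618/3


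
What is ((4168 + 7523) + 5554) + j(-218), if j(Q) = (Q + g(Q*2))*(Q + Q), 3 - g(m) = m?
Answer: -79111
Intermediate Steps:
g(m) = 3 - m
j(Q) = 2*Q*(3 - Q) (j(Q) = (Q + (3 - Q*2))*(Q + Q) = (Q + (3 - 2*Q))*(2*Q) = (3 - Q)*(2*Q) = 2*Q*(3 - Q))
((4168 + 7523) + 5554) + j(-218) = ((4168 + 7523) + 5554) + 2*(-218)*(3 - 1*(-218)) = (11691 + 5554) + 2*(-218)*(3 + 218) = 17245 + 2*(-218)*221 = 17245 - 96356 = -79111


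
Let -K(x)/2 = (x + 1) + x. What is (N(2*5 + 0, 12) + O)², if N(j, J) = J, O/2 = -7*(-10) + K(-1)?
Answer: 24336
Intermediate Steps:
K(x) = -2 - 4*x (K(x) = -2*((x + 1) + x) = -2*((1 + x) + x) = -2*(1 + 2*x) = -2 - 4*x)
O = 144 (O = 2*(-7*(-10) + (-2 - 4*(-1))) = 2*(70 + (-2 + 4)) = 2*(70 + 2) = 2*72 = 144)
(N(2*5 + 0, 12) + O)² = (12 + 144)² = 156² = 24336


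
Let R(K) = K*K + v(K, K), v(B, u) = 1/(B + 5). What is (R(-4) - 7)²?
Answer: 100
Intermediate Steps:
v(B, u) = 1/(5 + B)
R(K) = K² + 1/(5 + K) (R(K) = K*K + 1/(5 + K) = K² + 1/(5 + K))
(R(-4) - 7)² = ((1 + (-4)²*(5 - 4))/(5 - 4) - 7)² = ((1 + 16*1)/1 - 7)² = (1*(1 + 16) - 7)² = (1*17 - 7)² = (17 - 7)² = 10² = 100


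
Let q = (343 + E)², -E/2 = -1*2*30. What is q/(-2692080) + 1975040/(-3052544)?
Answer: -5831383289/8025090480 ≈ -0.72664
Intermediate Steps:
E = 120 (E = -2*(-1*2)*30 = -(-4)*30 = -2*(-60) = 120)
q = 214369 (q = (343 + 120)² = 463² = 214369)
q/(-2692080) + 1975040/(-3052544) = 214369/(-2692080) + 1975040/(-3052544) = 214369*(-1/2692080) + 1975040*(-1/3052544) = -214369/2692080 - 7715/11924 = -5831383289/8025090480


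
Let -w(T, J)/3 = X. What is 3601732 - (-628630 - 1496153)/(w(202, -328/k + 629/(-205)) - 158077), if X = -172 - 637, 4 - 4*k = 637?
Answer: 560607461017/155650 ≈ 3.6017e+6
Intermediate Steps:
k = -633/4 (k = 1 - ¼*637 = 1 - 637/4 = -633/4 ≈ -158.25)
X = -809
w(T, J) = 2427 (w(T, J) = -3*(-809) = 2427)
3601732 - (-628630 - 1496153)/(w(202, -328/k + 629/(-205)) - 158077) = 3601732 - (-628630 - 1496153)/(2427 - 158077) = 3601732 - (-2124783)/(-155650) = 3601732 - (-2124783)*(-1)/155650 = 3601732 - 1*2124783/155650 = 3601732 - 2124783/155650 = 560607461017/155650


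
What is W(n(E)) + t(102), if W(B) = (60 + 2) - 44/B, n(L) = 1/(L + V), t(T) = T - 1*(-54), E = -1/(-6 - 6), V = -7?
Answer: 1567/3 ≈ 522.33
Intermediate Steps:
E = 1/12 (E = -1/(-12) = -1*(-1/12) = 1/12 ≈ 0.083333)
t(T) = 54 + T (t(T) = T + 54 = 54 + T)
n(L) = 1/(-7 + L) (n(L) = 1/(L - 7) = 1/(-7 + L))
W(B) = 62 - 44/B
W(n(E)) + t(102) = (62 - 44/(1/(-7 + 1/12))) + (54 + 102) = (62 - 44/(1/(-83/12))) + 156 = (62 - 44/(-12/83)) + 156 = (62 - 44*(-83/12)) + 156 = (62 + 913/3) + 156 = 1099/3 + 156 = 1567/3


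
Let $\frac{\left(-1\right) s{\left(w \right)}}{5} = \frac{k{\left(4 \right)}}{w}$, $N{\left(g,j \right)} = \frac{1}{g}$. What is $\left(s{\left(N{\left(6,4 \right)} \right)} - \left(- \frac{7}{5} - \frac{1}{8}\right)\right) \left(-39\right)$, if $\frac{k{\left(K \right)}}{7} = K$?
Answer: $\frac{1308021}{40} \approx 32701.0$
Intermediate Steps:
$k{\left(K \right)} = 7 K$
$s{\left(w \right)} = - \frac{140}{w}$ ($s{\left(w \right)} = - 5 \frac{7 \cdot 4}{w} = - 5 \frac{28}{w} = - \frac{140}{w}$)
$\left(s{\left(N{\left(6,4 \right)} \right)} - \left(- \frac{7}{5} - \frac{1}{8}\right)\right) \left(-39\right) = \left(- \frac{140}{\frac{1}{6}} - \left(- \frac{7}{5} - \frac{1}{8}\right)\right) \left(-39\right) = \left(- 140 \frac{1}{\frac{1}{6}} - - \frac{61}{40}\right) \left(-39\right) = \left(\left(-140\right) 6 + \left(\frac{7}{5} + \frac{1}{8}\right)\right) \left(-39\right) = \left(-840 + \frac{61}{40}\right) \left(-39\right) = \left(- \frac{33539}{40}\right) \left(-39\right) = \frac{1308021}{40}$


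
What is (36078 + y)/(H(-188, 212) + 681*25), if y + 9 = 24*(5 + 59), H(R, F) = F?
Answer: 37605/17237 ≈ 2.1816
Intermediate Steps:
y = 1527 (y = -9 + 24*(5 + 59) = -9 + 24*64 = -9 + 1536 = 1527)
(36078 + y)/(H(-188, 212) + 681*25) = (36078 + 1527)/(212 + 681*25) = 37605/(212 + 17025) = 37605/17237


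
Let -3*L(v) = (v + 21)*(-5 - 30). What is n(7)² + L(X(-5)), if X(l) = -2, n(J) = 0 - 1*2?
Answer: 677/3 ≈ 225.67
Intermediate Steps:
n(J) = -2 (n(J) = 0 - 2 = -2)
L(v) = 245 + 35*v/3 (L(v) = -(v + 21)*(-5 - 30)/3 = -(21 + v)*(-35)/3 = -(-735 - 35*v)/3 = 245 + 35*v/3)
n(7)² + L(X(-5)) = (-2)² + (245 + (35/3)*(-2)) = 4 + (245 - 70/3) = 4 + 665/3 = 677/3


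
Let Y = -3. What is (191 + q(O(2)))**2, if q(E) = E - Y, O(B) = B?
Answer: 38416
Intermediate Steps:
q(E) = 3 + E (q(E) = E - 1*(-3) = E + 3 = 3 + E)
(191 + q(O(2)))**2 = (191 + (3 + 2))**2 = (191 + 5)**2 = 196**2 = 38416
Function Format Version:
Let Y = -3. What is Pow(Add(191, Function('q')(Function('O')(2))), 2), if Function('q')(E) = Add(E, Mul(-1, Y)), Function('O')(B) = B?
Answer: 38416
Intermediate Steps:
Function('q')(E) = Add(3, E) (Function('q')(E) = Add(E, Mul(-1, -3)) = Add(E, 3) = Add(3, E))
Pow(Add(191, Function('q')(Function('O')(2))), 2) = Pow(Add(191, Add(3, 2)), 2) = Pow(Add(191, 5), 2) = Pow(196, 2) = 38416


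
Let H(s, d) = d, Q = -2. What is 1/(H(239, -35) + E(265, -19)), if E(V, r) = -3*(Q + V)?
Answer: -1/824 ≈ -0.0012136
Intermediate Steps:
E(V, r) = 6 - 3*V (E(V, r) = -3*(-2 + V) = 6 - 3*V)
1/(H(239, -35) + E(265, -19)) = 1/(-35 + (6 - 3*265)) = 1/(-35 + (6 - 795)) = 1/(-35 - 789) = 1/(-824) = -1/824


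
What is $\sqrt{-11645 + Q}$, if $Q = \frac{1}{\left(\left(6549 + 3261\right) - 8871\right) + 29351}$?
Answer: $\frac{i \sqrt{10684102314210}}{30290} \approx 107.91 i$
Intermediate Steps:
$Q = \frac{1}{30290}$ ($Q = \frac{1}{\left(9810 - 8871\right) + 29351} = \frac{1}{939 + 29351} = \frac{1}{30290} \approx 3.3014 \cdot 10^{-5}$)
$\sqrt{-11645 + Q} = \sqrt{-11645 + \frac{1}{30290}} = \sqrt{- \frac{352727049}{30290}} = \frac{i \sqrt{10684102314210}}{30290}$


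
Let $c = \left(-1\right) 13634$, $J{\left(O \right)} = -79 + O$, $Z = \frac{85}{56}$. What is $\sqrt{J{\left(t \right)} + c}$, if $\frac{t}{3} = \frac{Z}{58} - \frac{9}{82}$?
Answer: $\frac{3 i \sqrt{1688797899019}}{33292} \approx 117.1 i$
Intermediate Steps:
$Z = \frac{85}{56}$ ($Z = 85 \cdot \frac{1}{56} = \frac{85}{56} \approx 1.5179$)
$t = - \frac{33393}{133168}$ ($t = 3 \left(\frac{85}{56 \cdot 58} - \frac{9}{82}\right) = 3 \left(\frac{85}{56} \cdot \frac{1}{58} - \frac{9}{82}\right) = 3 \left(\frac{85}{3248} - \frac{9}{82}\right) = 3 \left(- \frac{11131}{133168}\right) = - \frac{33393}{133168} \approx -0.25076$)
$c = -13634$
$\sqrt{J{\left(t \right)} + c} = \sqrt{\left(-79 - \frac{33393}{133168}\right) - 13634} = \sqrt{- \frac{10553665}{133168} - 13634} = \sqrt{- \frac{1826166177}{133168}} = \frac{3 i \sqrt{1688797899019}}{33292}$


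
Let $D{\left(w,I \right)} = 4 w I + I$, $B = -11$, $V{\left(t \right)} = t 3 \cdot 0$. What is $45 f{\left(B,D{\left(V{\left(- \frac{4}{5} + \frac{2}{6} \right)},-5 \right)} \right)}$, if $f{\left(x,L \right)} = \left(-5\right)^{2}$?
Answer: $1125$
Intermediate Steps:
$V{\left(t \right)} = 0$ ($V{\left(t \right)} = 3 t 0 = 0$)
$D{\left(w,I \right)} = I + 4 I w$ ($D{\left(w,I \right)} = 4 I w + I = I + 4 I w$)
$f{\left(x,L \right)} = 25$
$45 f{\left(B,D{\left(V{\left(- \frac{4}{5} + \frac{2}{6} \right)},-5 \right)} \right)} = 45 \cdot 25 = 1125$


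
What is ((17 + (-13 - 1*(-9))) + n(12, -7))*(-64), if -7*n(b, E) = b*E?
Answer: -1600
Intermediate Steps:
n(b, E) = -E*b/7 (n(b, E) = -b*E/7 = -E*b/7)
((17 + (-13 - 1*(-9))) + n(12, -7))*(-64) = ((17 + (-13 - 1*(-9))) - ⅐*(-7)*12)*(-64) = ((17 + (-13 + 9)) + 12)*(-64) = ((17 - 4) + 12)*(-64) = (13 + 12)*(-64) = 25*(-64) = -1600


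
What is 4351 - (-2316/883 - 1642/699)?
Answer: 2688579937/617217 ≈ 4356.0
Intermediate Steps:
4351 - (-2316/883 - 1642/699) = 4351 - 1*(-3068770/617217) = 4351 + 3068770/617217 = 2688579937/617217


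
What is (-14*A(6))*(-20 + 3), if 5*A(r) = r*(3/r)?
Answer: 714/5 ≈ 142.80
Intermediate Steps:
A(r) = ⅗ (A(r) = (r*(3/r))/5 = (⅕)*3 = ⅗)
(-14*A(6))*(-20 + 3) = (-14*⅗)*(-20 + 3) = -42/5*(-17) = 714/5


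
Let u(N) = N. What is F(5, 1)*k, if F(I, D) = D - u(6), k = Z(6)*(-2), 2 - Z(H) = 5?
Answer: -30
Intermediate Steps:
Z(H) = -3 (Z(H) = 2 - 1*5 = 2 - 5 = -3)
k = 6 (k = -3*(-2) = 6)
F(I, D) = -6 + D (F(I, D) = D - 1*6 = D - 6 = -6 + D)
F(5, 1)*k = (-6 + 1)*6 = -5*6 = -30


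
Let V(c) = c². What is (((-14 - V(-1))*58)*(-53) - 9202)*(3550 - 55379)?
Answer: -1912904732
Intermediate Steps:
(((-14 - V(-1))*58)*(-53) - 9202)*(3550 - 55379) = (((-14 - 1*(-1)²)*58)*(-53) - 9202)*(3550 - 55379) = (((-14 - 1*1)*58)*(-53) - 9202)*(-51829) = (((-14 - 1)*58)*(-53) - 9202)*(-51829) = (-15*58*(-53) - 9202)*(-51829) = (-870*(-53) - 9202)*(-51829) = (46110 - 9202)*(-51829) = 36908*(-51829) = -1912904732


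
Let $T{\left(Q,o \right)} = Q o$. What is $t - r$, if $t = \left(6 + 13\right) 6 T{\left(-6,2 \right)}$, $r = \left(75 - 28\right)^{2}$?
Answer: $-3577$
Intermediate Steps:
$r = 2209$ ($r = 47^{2} = 2209$)
$t = -1368$ ($t = \left(6 + 13\right) 6 \left(\left(-6\right) 2\right) = 19 \cdot 6 \left(-12\right) = 114 \left(-12\right) = -1368$)
$t - r = -1368 - 2209 = -3577$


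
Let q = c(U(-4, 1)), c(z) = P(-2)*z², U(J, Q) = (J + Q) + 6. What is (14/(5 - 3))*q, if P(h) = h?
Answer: -126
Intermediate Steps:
U(J, Q) = 6 + J + Q
c(z) = -2*z²
q = -18 (q = -2*(6 - 4 + 1)² = -2*3² = -2*9 = -18)
(14/(5 - 3))*q = (14/(5 - 3))*(-18) = (14/2)*(-18) = (14*(½))*(-18) = 7*(-18) = -126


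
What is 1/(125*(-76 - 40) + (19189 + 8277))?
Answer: 1/12966 ≈ 7.7125e-5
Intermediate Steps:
1/(125*(-76 - 40) + (19189 + 8277)) = 1/(125*(-116) + 27466) = 1/(-14500 + 27466) = 1/12966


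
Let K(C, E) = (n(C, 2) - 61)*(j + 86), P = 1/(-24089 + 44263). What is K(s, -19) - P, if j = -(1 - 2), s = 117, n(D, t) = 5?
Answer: -98287729/20174 ≈ -4872.0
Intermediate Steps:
P = 1/20174 ≈ 4.9569e-5
j = 1 (j = -1*(-1) = 1)
K(C, E) = -4872 (K(C, E) = (5 - 61)*(1 + 86) = -56*87 = -4872)
K(s, -19) - P = -4872 - 1*1/20174 = -4872 - 1/20174 = -98287729/20174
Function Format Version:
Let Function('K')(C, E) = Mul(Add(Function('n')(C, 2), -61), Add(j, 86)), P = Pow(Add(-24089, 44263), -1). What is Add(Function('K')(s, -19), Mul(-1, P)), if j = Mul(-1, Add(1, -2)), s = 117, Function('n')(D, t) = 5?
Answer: Rational(-98287729, 20174) ≈ -4872.0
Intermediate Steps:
P = Rational(1, 20174) (P = Pow(20174, -1) = Rational(1, 20174) ≈ 4.9569e-5)
j = 1 (j = Mul(-1, -1) = 1)
Function('K')(C, E) = -4872 (Function('K')(C, E) = Mul(Add(5, -61), Add(1, 86)) = Mul(-56, 87) = -4872)
Add(Function('K')(s, -19), Mul(-1, P)) = Add(-4872, Mul(-1, Rational(1, 20174))) = Add(-4872, Rational(-1, 20174)) = Rational(-98287729, 20174)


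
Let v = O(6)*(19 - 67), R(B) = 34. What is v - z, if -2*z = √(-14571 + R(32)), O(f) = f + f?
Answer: -576 + I*√14537/2 ≈ -576.0 + 60.285*I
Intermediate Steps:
O(f) = 2*f
v = -576 (v = (2*6)*(19 - 67) = 12*(-48) = -576)
z = -I*√14537/2 (z = -√(-14571 + 34)/2 = -I*√14537/2 ≈ -60.285*I)
v - z = -576 - (-1)*I*√14537/2 = -576 + I*√14537/2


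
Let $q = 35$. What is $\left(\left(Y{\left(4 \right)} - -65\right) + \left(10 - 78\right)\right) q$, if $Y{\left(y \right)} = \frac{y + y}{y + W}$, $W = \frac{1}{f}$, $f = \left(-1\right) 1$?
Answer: $- \frac{35}{3} \approx -11.667$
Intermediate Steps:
$f = -1$
$W = -1$ ($W = \frac{1}{-1} = -1$)
$Y{\left(y \right)} = \frac{2 y}{-1 + y}$ ($Y{\left(y \right)} = \frac{y + y}{y - 1} = \frac{2 y}{-1 + y}$)
$\left(\left(Y{\left(4 \right)} - -65\right) + \left(10 - 78\right)\right) q = \left(\left(2 \cdot 4 \frac{1}{-1 + 4} - -65\right) + \left(10 - 78\right)\right) 35 = \left(\left(2 \cdot 4 \cdot \frac{1}{3} + 65\right) - 68\right) 35 = \left(\left(\frac{8}{3} + 65\right) - 68\right) 35 = \left(\frac{203}{3} - 68\right) 35 = \left(- \frac{1}{3}\right) 35 = - \frac{35}{3}$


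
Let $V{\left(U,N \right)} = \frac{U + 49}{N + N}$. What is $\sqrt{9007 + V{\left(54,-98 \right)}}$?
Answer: $\frac{33 \sqrt{1621}}{14} \approx 94.902$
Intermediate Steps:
$V{\left(U,N \right)} = \frac{49 + U}{2 N}$
$\sqrt{9007 + V{\left(54,-98 \right)}} = \sqrt{9007 + \frac{49 + 54}{2 \left(-98\right)}} = \sqrt{9007 + \frac{1}{2} \left(- \frac{1}{98}\right) 103} = \sqrt{9007 - \frac{103}{196}} = \sqrt{\frac{1765269}{196}} = \frac{33 \sqrt{1621}}{14}$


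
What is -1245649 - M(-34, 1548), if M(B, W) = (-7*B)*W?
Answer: -1614073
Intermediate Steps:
M(B, W) = -7*B*W
-1245649 - M(-34, 1548) = -1245649 - (-7)*(-34)*1548 = -1245649 - 1*368424 = -1245649 - 368424 = -1614073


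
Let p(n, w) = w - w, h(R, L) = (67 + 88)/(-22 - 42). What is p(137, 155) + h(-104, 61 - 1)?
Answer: -155/64 ≈ -2.4219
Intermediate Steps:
h(R, L) = -155/64 (h(R, L) = 155/(-64) = 155*(-1/64) = -155/64)
p(n, w) = 0
p(137, 155) + h(-104, 61 - 1) = 0 - 155/64 = -155/64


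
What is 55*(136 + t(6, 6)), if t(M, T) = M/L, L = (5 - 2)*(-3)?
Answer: 22330/3 ≈ 7443.3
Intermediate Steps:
L = -9 (L = 3*(-3) = -9)
t(M, T) = -M/9 (t(M, T) = M/(-9) = M*(-⅑) = -M/9)
55*(136 + t(6, 6)) = 55*(136 - ⅑*6) = 55*(136 - ⅔) = 55*(406/3) = 22330/3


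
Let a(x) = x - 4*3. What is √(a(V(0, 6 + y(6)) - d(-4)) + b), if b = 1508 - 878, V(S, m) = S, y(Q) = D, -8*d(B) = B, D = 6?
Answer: √2470/2 ≈ 24.850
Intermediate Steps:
d(B) = -B/8
y(Q) = 6
a(x) = -12 + x (a(x) = x - 12 = -12 + x)
b = 630
√(a(V(0, 6 + y(6)) - d(-4)) + b) = √((-12 + (0 - (-1)*(-4)/8)) + 630) = √((-12 + (0 - 1*½)) + 630) = √((-12 + (0 - ½)) + 630) = √((-12 - ½) + 630) = √(-25/2 + 630) = √(1235/2) = √2470/2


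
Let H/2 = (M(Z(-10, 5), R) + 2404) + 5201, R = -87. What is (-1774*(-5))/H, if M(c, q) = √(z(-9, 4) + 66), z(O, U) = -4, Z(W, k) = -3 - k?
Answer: 33728175/57835963 - 4435*√62/57835963 ≈ 0.58257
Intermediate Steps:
M(c, q) = √62 (M(c, q) = √(-4 + 66) = √62)
H = 15210 + 2*√62 (H = 2*((√62 + 2404) + 5201) = 2*((2404 + √62) + 5201) = 2*(7605 + √62) = 15210 + 2*√62 ≈ 15226.)
(-1774*(-5))/H = (-1774*(-5))/(15210 + 2*√62) = 8870/(15210 + 2*√62)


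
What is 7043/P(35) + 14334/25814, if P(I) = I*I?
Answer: 99683576/15811075 ≈ 6.3047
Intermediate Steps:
P(I) = I²
7043/P(35) + 14334/25814 = 7043/(35²) + 14334/25814 = 7043/1225 + 14334*(1/25814) = 7043*(1/1225) + 7167/12907 = 7043/1225 + 7167/12907 = 99683576/15811075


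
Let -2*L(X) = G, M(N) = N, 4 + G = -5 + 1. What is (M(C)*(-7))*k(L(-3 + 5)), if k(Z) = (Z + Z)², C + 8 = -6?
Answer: 6272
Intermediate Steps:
C = -14 (C = -8 - 6 = -14)
G = -8 (G = -4 + (-5 + 1) = -4 - 4 = -8)
L(X) = 4 (L(X) = -½*(-8) = 4)
k(Z) = 4*Z² (k(Z) = (2*Z)² = 4*Z²)
(M(C)*(-7))*k(L(-3 + 5)) = (-14*(-7))*(4*4²) = 98*(4*16) = 98*64 = 6272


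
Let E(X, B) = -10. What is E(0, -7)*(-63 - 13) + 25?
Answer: 785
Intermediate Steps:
E(0, -7)*(-63 - 13) + 25 = -10*(-63 - 13) + 25 = -10*(-76) + 25 = 760 + 25 = 785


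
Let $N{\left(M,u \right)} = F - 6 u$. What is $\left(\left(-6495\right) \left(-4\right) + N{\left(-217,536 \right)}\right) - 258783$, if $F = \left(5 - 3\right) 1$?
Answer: $-236017$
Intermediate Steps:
$F = 2$ ($F = 2 \cdot 1 = 2$)
$N{\left(M,u \right)} = 2 - 6 u$
$\left(\left(-6495\right) \left(-4\right) + N{\left(-217,536 \right)}\right) - 258783 = \left(\left(-6495\right) \left(-4\right) + \left(2 - 3216\right)\right) - 258783 = \left(25980 + \left(2 - 3216\right)\right) - 258783 = \left(25980 - 3214\right) - 258783 = 22766 - 258783 = -236017$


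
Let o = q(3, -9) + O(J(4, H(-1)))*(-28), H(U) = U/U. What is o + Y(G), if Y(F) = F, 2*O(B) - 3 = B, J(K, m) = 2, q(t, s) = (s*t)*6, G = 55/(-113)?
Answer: -26271/113 ≈ -232.49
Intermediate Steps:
H(U) = 1
G = -55/113 (G = 55*(-1/113) = -55/113 ≈ -0.48673)
q(t, s) = 6*s*t
O(B) = 3/2 + B/2
o = -232 (o = 6*(-9)*3 + (3/2 + (½)*2)*(-28) = -162 + (3/2 + 1)*(-28) = -162 + (5/2)*(-28) = -162 - 70 = -232)
o + Y(G) = -232 - 55/113 = -26271/113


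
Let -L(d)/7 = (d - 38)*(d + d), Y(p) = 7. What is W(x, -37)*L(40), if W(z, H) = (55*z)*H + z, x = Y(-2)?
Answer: 15946560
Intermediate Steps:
x = 7
W(z, H) = z + 55*H*z (W(z, H) = 55*H*z + z = z + 55*H*z)
L(d) = -14*d*(-38 + d) (L(d) = -7*(d - 38)*(d + d) = -7*(-38 + d)*2*d = -14*d*(-38 + d))
W(x, -37)*L(40) = (7*(1 + 55*(-37)))*(14*40*(38 - 1*40)) = (7*(1 - 2035))*(14*40*(38 - 40)) = (7*(-2034))*(14*40*(-2)) = -14238*(-1120) = 15946560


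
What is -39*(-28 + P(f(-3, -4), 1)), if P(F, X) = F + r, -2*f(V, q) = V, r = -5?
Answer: 2457/2 ≈ 1228.5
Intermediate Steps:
f(V, q) = -V/2
P(F, X) = -5 + F (P(F, X) = F - 5 = -5 + F)
-39*(-28 + P(f(-3, -4), 1)) = -39*(-28 + (-5 - 1/2*(-3))) = -39*(-28 + (-5 + 3/2)) = -39*(-28 - 7/2) = -39*(-63/2) = 2457/2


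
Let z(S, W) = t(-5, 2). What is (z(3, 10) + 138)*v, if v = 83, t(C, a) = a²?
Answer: 11786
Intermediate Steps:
z(S, W) = 4 (z(S, W) = 2² = 4)
(z(3, 10) + 138)*v = (4 + 138)*83 = 142*83 = 11786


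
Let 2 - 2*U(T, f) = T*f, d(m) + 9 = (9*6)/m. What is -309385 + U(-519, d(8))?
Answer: -2479743/8 ≈ -3.0997e+5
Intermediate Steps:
d(m) = -9 + 54/m (d(m) = -9 + (9*6)/m = -9 + 54/m)
U(T, f) = 1 - T*f/2
-309385 + U(-519, d(8)) = -309385 + (1 - ½*(-519)*(-9 + 54/8)) = -309385 + (1 - ½*(-519)*(-9 + 54*(⅛))) = -309385 + (1 - ½*(-519)*(-9 + 27/4)) = -309385 + (1 - ½*(-519)*(-9/4)) = -309385 + (1 - 4671/8) = -309385 - 4663/8 = -2479743/8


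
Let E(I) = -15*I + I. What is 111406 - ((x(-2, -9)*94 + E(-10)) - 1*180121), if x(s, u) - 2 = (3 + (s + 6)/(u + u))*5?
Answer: 2609041/9 ≈ 2.8989e+5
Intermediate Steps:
E(I) = -14*I
x(s, u) = 17 + 5*(6 + s)/(2*u) (x(s, u) = 2 + (3 + (s + 6)/(u + u))*5 = 2 + (3 + (6 + s)/((2*u)))*5 = 2 + (3 + (6 + s)*(1/(2*u)))*5 = 2 + (3 + (6 + s)/(2*u))*5 = 2 + (15 + 5*(6 + s)/(2*u)) = 17 + 5*(6 + s)/(2*u))
111406 - ((x(-2, -9)*94 + E(-10)) - 1*180121) = 111406 - ((((½)*(30 + 5*(-2) + 34*(-9))/(-9))*94 - 14*(-10)) - 1*180121) = 111406 - ((((½)*(-⅑)*(30 - 10 - 306))*94 + 140) - 180121) = 111406 - ((((½)*(-⅑)*(-286))*94 + 140) - 180121) = 111406 - (((143/9)*94 + 140) - 180121) = 111406 - ((13442/9 + 140) - 180121) = 111406 - (14702/9 - 180121) = 111406 - 1*(-1606387/9) = 111406 + 1606387/9 = 2609041/9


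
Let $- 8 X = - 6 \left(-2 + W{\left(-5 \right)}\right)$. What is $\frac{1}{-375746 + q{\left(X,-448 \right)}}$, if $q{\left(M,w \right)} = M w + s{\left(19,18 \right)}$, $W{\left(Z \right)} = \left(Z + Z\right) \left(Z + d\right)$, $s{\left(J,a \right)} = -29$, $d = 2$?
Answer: $- \frac{1}{385183} \approx -2.5962 \cdot 10^{-6}$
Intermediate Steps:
$W{\left(Z \right)} = 2 Z \left(2 + Z\right)$ ($W{\left(Z \right)} = \left(Z + Z\right) \left(Z + 2\right) = 2 Z \left(2 + Z\right)$)
$X = 21$ ($X = - \frac{\left(-6\right) \left(-2 + 2 \left(-5\right) \left(2 - 5\right)\right)}{8} = - \frac{\left(-6\right) \left(-2 + 2 \left(-5\right) \left(-3\right)\right)}{8} = - \frac{\left(-6\right) \left(-2 + 30\right)}{8} = - \frac{\left(-6\right) 28}{8} = \left(- \frac{1}{8}\right) \left(-168\right) = 21$)
$q{\left(M,w \right)} = -29 + M w$ ($q{\left(M,w \right)} = M w - 29 = -29 + M w$)
$\frac{1}{-375746 + q{\left(X,-448 \right)}} = \frac{1}{-375746 + \left(-29 + 21 \left(-448\right)\right)} = \frac{1}{-375746 - 9437} = \frac{1}{-385183} = - \frac{1}{385183}$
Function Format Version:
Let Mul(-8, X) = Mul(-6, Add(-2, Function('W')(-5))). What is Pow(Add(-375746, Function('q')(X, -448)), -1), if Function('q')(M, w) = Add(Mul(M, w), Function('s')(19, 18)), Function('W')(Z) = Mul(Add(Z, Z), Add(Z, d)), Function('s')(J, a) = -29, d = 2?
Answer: Rational(-1, 385183) ≈ -2.5962e-6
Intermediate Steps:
Function('W')(Z) = Mul(2, Z, Add(2, Z)) (Function('W')(Z) = Mul(Add(Z, Z), Add(Z, 2)) = Mul(Mul(2, Z), Add(2, Z)) = Mul(2, Z, Add(2, Z)))
X = 21 (X = Mul(Rational(-1, 8), Mul(-6, Add(-2, Mul(2, -5, Add(2, -5))))) = Mul(Rational(-1, 8), Mul(-6, Add(-2, Mul(2, -5, -3)))) = Mul(Rational(-1, 8), Mul(-6, Add(-2, 30))) = Mul(Rational(-1, 8), Mul(-6, 28)) = Mul(Rational(-1, 8), -168) = 21)
Function('q')(M, w) = Add(-29, Mul(M, w)) (Function('q')(M, w) = Add(Mul(M, w), -29) = Add(-29, Mul(M, w)))
Pow(Add(-375746, Function('q')(X, -448)), -1) = Pow(Add(-375746, Add(-29, Mul(21, -448))), -1) = Pow(Add(-375746, Add(-29, -9408)), -1) = Pow(Add(-375746, -9437), -1) = Pow(-385183, -1) = Rational(-1, 385183)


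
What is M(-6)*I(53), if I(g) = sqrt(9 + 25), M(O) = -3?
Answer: -3*sqrt(34) ≈ -17.493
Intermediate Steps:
I(g) = sqrt(34)
M(-6)*I(53) = -3*sqrt(34)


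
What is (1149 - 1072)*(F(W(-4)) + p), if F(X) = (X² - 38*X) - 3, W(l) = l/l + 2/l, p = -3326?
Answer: -1031107/4 ≈ -2.5778e+5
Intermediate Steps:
W(l) = 1 + 2/l
F(X) = -3 + X² - 38*X
(1149 - 1072)*(F(W(-4)) + p) = (1149 - 1072)*((-3 + ((2 - 4)/(-4))² - 38*(2 - 4)/(-4)) - 3326) = 77*((-3 + (-¼*(-2))² - (-19)*(-2)/2) - 3326) = 77*((-3 + (½)² - 38*½) - 3326) = 77*((-3 + ¼ - 19) - 3326) = 77*(-87/4 - 3326) = 77*(-13391/4) = -1031107/4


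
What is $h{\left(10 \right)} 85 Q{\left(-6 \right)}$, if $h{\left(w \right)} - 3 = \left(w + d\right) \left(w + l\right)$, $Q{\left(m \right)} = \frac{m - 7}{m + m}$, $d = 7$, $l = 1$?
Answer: $\frac{104975}{6} \approx 17496.0$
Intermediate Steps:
$Q{\left(m \right)} = \frac{-7 + m}{2 m}$
$h{\left(w \right)} = 3 + \left(1 + w\right) \left(7 + w\right)$ ($h{\left(w \right)} = 3 + \left(w + 7\right) \left(w + 1\right) = 3 + \left(7 + w\right) \left(1 + w\right) = 3 + \left(1 + w\right) \left(7 + w\right)$)
$h{\left(10 \right)} 85 Q{\left(-6 \right)} = \left(10 + 10^{2} + 8 \cdot 10\right) 85 \frac{-7 - 6}{2 \left(-6\right)} = \left(10 + 100 + 80\right) 85 \cdot \frac{1}{2} \left(- \frac{1}{6}\right) \left(-13\right) = 190 \cdot 85 \cdot \frac{13}{12} = 16150 \cdot \frac{13}{12} = \frac{104975}{6}$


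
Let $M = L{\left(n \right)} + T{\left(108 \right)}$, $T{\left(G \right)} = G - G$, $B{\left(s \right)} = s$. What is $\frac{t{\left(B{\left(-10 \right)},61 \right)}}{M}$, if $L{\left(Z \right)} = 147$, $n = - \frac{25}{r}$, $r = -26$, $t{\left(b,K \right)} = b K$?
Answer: $- \frac{610}{147} \approx -4.1497$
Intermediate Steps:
$T{\left(G \right)} = 0$
$t{\left(b,K \right)} = K b$
$n = \frac{25}{26}$ ($n = - \frac{25}{-26} = \left(-25\right) \left(- \frac{1}{26}\right) = \frac{25}{26} \approx 0.96154$)
$M = 147$ ($M = 147 + 0 = 147$)
$\frac{t{\left(B{\left(-10 \right)},61 \right)}}{M} = \frac{61 \left(-10\right)}{147} = \left(-610\right) \frac{1}{147} = - \frac{610}{147}$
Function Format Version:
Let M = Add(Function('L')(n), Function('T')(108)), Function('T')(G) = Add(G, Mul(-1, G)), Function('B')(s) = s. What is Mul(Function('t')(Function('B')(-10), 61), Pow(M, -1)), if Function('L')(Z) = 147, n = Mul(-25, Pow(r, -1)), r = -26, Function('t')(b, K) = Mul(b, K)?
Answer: Rational(-610, 147) ≈ -4.1497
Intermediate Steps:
Function('T')(G) = 0
Function('t')(b, K) = Mul(K, b)
n = Rational(25, 26) (n = Mul(-25, Pow(-26, -1)) = Mul(-25, Rational(-1, 26)) = Rational(25, 26) ≈ 0.96154)
M = 147 (M = Add(147, 0) = 147)
Mul(Function('t')(Function('B')(-10), 61), Pow(M, -1)) = Mul(Mul(61, -10), Pow(147, -1)) = Mul(-610, Rational(1, 147)) = Rational(-610, 147)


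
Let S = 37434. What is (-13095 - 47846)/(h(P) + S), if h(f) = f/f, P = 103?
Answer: -60941/37435 ≈ -1.6279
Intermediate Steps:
h(f) = 1
(-13095 - 47846)/(h(P) + S) = (-13095 - 47846)/(1 + 37434) = -60941/37435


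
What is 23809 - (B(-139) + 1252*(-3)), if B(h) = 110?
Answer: 27455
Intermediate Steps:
23809 - (B(-139) + 1252*(-3)) = 23809 - (110 + 1252*(-3)) = 23809 - (110 - 3756) = 23809 - 1*(-3646) = 23809 + 3646 = 27455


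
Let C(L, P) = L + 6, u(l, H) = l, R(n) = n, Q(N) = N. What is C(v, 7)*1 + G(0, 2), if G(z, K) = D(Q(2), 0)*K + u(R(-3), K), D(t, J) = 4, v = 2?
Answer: 13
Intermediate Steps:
G(z, K) = -3 + 4*K (G(z, K) = 4*K - 3 = -3 + 4*K)
C(L, P) = 6 + L
C(v, 7)*1 + G(0, 2) = (6 + 2)*1 + (-3 + 4*2) = 8*1 + (-3 + 8) = 8 + 5 = 13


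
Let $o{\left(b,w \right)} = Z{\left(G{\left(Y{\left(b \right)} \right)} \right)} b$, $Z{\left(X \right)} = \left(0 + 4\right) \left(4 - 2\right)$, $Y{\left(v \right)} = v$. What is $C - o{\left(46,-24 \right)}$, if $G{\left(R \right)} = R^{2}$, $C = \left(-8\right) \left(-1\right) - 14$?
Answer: $-374$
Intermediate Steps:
$C = -6$ ($C = 8 - 14 = -6$)
$Z{\left(X \right)} = 8$ ($Z{\left(X \right)} = 4 \cdot 2 = 8$)
$o{\left(b,w \right)} = 8 b$
$C - o{\left(46,-24 \right)} = -6 - 8 \cdot 46 = -6 - 368 = -374$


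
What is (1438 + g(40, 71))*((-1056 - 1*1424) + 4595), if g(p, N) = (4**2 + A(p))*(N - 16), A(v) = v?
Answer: 9555570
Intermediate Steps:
g(p, N) = (-16 + N)*(16 + p) (g(p, N) = (4**2 + p)*(N - 16) = (16 + p)*(-16 + N) = (-16 + N)*(16 + p))
(1438 + g(40, 71))*((-1056 - 1*1424) + 4595) = (1438 + (-256 - 16*40 + 16*71 + 71*40))*((-1056 - 1*1424) + 4595) = (1438 + (-256 - 640 + 1136 + 2840))*((-1056 - 1424) + 4595) = (1438 + 3080)*(-2480 + 4595) = 4518*2115 = 9555570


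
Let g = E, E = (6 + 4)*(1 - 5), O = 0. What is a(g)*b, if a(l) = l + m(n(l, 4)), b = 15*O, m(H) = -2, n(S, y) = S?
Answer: 0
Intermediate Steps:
b = 0 (b = 15*0 = 0)
E = -40 (E = 10*(-4) = -40)
g = -40
a(l) = -2 + l (a(l) = l - 2 = -2 + l)
a(g)*b = (-2 - 40)*0 = -42*0 = 0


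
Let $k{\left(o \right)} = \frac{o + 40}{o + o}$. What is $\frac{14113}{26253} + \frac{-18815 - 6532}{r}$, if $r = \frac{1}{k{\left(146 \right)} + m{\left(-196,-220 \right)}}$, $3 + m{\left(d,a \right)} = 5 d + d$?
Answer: $\frac{114482068938929}{3832938} \approx 2.9868 \cdot 10^{7}$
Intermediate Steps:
$m{\left(d,a \right)} = -3 + 6 d$ ($m{\left(d,a \right)} = -3 + \left(5 d + d\right) = -3 + 6 d$)
$k{\left(o \right)} = \frac{40 + o}{2 o}$
$r = - \frac{146}{172041}$ ($r = \frac{1}{\frac{40 + 146}{2 \cdot 146} + \left(-3 + 6 \left(-196\right)\right)} = \frac{1}{\frac{1}{2} \cdot \frac{1}{146} \cdot 186 - 1179} = \frac{1}{\frac{93}{146} - 1179} = \frac{1}{- \frac{172041}{146}} = - \frac{146}{172041} \approx -0.00084864$)
$\frac{14113}{26253} + \frac{-18815 - 6532}{r} = \frac{14113}{26253} + \frac{-18815 - 6532}{- \frac{146}{172041}} = 14113 \cdot \frac{1}{26253} + \left(-18815 - 6532\right) \left(- \frac{172041}{146}\right) = \frac{14113}{26253} - - \frac{4360723227}{146} = \frac{14113}{26253} + \frac{4360723227}{146} = \frac{114482068938929}{3832938}$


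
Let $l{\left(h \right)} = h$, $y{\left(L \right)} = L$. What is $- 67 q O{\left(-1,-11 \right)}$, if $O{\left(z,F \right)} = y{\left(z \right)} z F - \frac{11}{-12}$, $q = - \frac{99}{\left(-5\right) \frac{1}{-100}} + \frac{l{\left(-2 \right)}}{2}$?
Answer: $- \frac{16059967}{12} \approx -1.3383 \cdot 10^{6}$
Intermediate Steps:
$q = -1981$ ($q = - \frac{99}{\left(-5\right) \frac{1}{-100}} - \frac{2}{2} = - \frac{99}{\left(-5\right) \left(- \frac{1}{100}\right)} - 1 = - 99 \frac{1}{\frac{1}{20}} - 1 = \left(-99\right) 20 - 1 = -1980 - 1 = -1981$)
$O{\left(z,F \right)} = \frac{11}{12} + F z^{2}$ ($O{\left(z,F \right)} = z z F - \frac{11}{-12} = z^{2} F - - \frac{11}{12} = F z^{2} + \frac{11}{12} = \frac{11}{12} + F z^{2}$)
$- 67 q O{\left(-1,-11 \right)} = \left(-67\right) \left(-1981\right) \left(\frac{11}{12} - 11 \left(-1\right)^{2}\right) = 132727 \left(\frac{11}{12} - 11\right) = 132727 \left(- \frac{121}{12}\right) = - \frac{16059967}{12}$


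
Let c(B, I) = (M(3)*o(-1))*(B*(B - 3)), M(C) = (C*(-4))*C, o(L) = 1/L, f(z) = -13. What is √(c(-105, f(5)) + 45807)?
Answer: √454047 ≈ 673.83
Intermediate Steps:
o(L) = 1/L
M(C) = -4*C² (M(C) = (-4*C)*C = -4*C²)
c(B, I) = 36*B*(-3 + B) (c(B, I) = (-4*3²/(-1))*(B*(B - 3)) = (-4*9*(-1))*(B*(-3 + B)) = (-36*(-1))*(B*(-3 + B)) = 36*(B*(-3 + B)) = 36*B*(-3 + B))
√(c(-105, f(5)) + 45807) = √(36*(-105)*(-3 - 105) + 45807) = √(36*(-105)*(-108) + 45807) = √(408240 + 45807) = √454047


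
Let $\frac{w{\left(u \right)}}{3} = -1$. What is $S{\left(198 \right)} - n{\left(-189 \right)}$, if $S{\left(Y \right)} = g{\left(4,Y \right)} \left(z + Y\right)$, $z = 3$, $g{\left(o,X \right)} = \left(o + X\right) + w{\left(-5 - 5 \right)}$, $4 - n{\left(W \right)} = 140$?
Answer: $40135$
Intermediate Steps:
$w{\left(u \right)} = -3$ ($w{\left(u \right)} = 3 \left(-1\right) = -3$)
$n{\left(W \right)} = -136$ ($n{\left(W \right)} = 4 - 140 = -136$)
$g{\left(o,X \right)} = -3 + X + o$ ($g{\left(o,X \right)} = \left(o + X\right) - 3 = \left(X + o\right) - 3 = -3 + X + o$)
$S{\left(Y \right)} = \left(1 + Y\right) \left(3 + Y\right)$ ($S{\left(Y \right)} = \left(-3 + Y + 4\right) \left(3 + Y\right) = \left(1 + Y\right) \left(3 + Y\right)$)
$S{\left(198 \right)} - n{\left(-189 \right)} = \left(1 + 198\right) \left(3 + 198\right) - -136 = 199 \cdot 201 + 136 = 39999 + 136 = 40135$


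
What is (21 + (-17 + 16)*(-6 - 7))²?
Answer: 1156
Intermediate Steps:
(21 + (-17 + 16)*(-6 - 7))² = (21 - 1*(-13))² = (21 + 13)² = 34² = 1156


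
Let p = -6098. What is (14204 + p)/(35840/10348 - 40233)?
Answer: -20970222/104073811 ≈ -0.20149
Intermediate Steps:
(14204 + p)/(35840/10348 - 40233) = (14204 - 6098)/(35840/10348 - 40233) = 8106/(35840*(1/10348) - 40233) = 8106/(8960/2587 - 40233) = 8106/(-104073811/2587) = 8106*(-2587/104073811) = -20970222/104073811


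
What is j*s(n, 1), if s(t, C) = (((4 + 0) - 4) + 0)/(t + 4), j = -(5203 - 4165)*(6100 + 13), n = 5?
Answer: 0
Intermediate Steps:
j = -6345294 (j = -1038*6113 = -1*6345294 = -6345294)
s(t, C) = 0 (s(t, C) = ((4 - 4) + 0)/(4 + t) = (0 + 0)/(4 + t) = 0/(4 + t) = 0)
j*s(n, 1) = -6345294*0 = 0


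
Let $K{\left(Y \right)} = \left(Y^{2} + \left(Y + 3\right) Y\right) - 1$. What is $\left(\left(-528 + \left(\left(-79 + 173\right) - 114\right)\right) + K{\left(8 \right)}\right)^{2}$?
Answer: $157609$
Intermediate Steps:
$K{\left(Y \right)} = -1 + Y^{2} + Y \left(3 + Y\right)$ ($K{\left(Y \right)} = \left(Y^{2} + \left(3 + Y\right) Y\right) - 1 = \left(Y^{2} + Y \left(3 + Y\right)\right) - 1 = -1 + Y^{2} + Y \left(3 + Y\right)$)
$\left(\left(-528 + \left(\left(-79 + 173\right) - 114\right)\right) + K{\left(8 \right)}\right)^{2} = \left(\left(-528 + \left(\left(-79 + 173\right) - 114\right)\right) + \left(-1 + 2 \cdot 8^{2} + 3 \cdot 8\right)\right)^{2} = \left(\left(-528 + \left(94 - 114\right)\right) + \left(-1 + 2 \cdot 64 + 24\right)\right)^{2} = \left(\left(-528 - 20\right) + \left(-1 + 128 + 24\right)\right)^{2} = \left(-548 + 151\right)^{2} = \left(-397\right)^{2} = 157609$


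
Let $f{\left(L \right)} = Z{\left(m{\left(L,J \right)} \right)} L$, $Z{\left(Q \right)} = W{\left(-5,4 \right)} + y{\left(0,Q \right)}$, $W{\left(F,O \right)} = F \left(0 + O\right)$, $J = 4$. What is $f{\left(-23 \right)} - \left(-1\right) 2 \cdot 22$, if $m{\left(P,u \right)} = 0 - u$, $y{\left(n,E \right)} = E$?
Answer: $596$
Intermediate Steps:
$m{\left(P,u \right)} = - u$
$W{\left(F,O \right)} = F O$
$Z{\left(Q \right)} = -20 + Q$ ($Z{\left(Q \right)} = \left(-5\right) 4 + Q = -20 + Q$)
$f{\left(L \right)} = - 24 L$ ($f{\left(L \right)} = \left(-20 - 4\right) L = - 24 L$)
$f{\left(-23 \right)} - \left(-1\right) 2 \cdot 22 = \left(-24\right) \left(-23\right) - \left(-1\right) 2 \cdot 22 = 552 - \left(-2\right) 22 = 552 - -44 = 552 + 44 = 596$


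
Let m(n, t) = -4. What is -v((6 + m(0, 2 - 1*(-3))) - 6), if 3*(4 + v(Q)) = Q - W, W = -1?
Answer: 5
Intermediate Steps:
v(Q) = -11/3 + Q/3 (v(Q) = -4 + (Q - 1*(-1))/3 = -4 + (Q + 1)/3 = -4 + (1 + Q)/3 = -4 + (1/3 + Q/3) = -11/3 + Q/3)
-v((6 + m(0, 2 - 1*(-3))) - 6) = -(-11/3 + ((6 - 4) - 6)/3) = -(-11/3 + (2 - 6)/3) = -(-11/3 + (1/3)*(-4)) = -(-11/3 - 4/3) = -1*(-5) = 5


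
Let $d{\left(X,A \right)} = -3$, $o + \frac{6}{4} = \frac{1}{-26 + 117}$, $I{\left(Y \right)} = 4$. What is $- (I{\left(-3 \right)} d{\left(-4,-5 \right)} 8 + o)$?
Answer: $\frac{17743}{182} \approx 97.489$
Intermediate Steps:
$o = - \frac{271}{182}$ ($o = - \frac{3}{2} + \frac{1}{-26 + 117} = - \frac{3}{2} + \frac{1}{91} = - \frac{271}{182} \approx -1.489$)
$- (I{\left(-3 \right)} d{\left(-4,-5 \right)} 8 + o) = - (4 \left(-3\right) 8 - \frac{271}{182}) = - (\left(-12\right) 8 - \frac{271}{182}) = - (-96 - \frac{271}{182}) = \left(-1\right) \left(- \frac{17743}{182}\right) = \frac{17743}{182}$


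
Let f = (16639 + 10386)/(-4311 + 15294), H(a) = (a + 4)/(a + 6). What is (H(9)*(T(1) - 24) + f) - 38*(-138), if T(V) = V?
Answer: 95671582/18305 ≈ 5226.5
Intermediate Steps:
H(a) = (4 + a)/(6 + a)
f = 27025/10983 ≈ 2.4606
(H(9)*(T(1) - 24) + f) - 38*(-138) = (((4 + 9)/(6 + 9))*(1 - 24) + 27025/10983) - 38*(-138) = ((13/15)*(-23) + 27025/10983) + 5244 = (-299/15 + 27025/10983) + 5244 = -319838/18305 + 5244 = 95671582/18305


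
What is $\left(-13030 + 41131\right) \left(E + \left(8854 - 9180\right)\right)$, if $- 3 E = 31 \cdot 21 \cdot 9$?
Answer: $-64042179$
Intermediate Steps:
$E = -1953$ ($E = - \frac{31 \cdot 21 \cdot 9}{3} = - \frac{651 \cdot 9}{3} = \left(- \frac{1}{3}\right) 5859 = -1953$)
$\left(-13030 + 41131\right) \left(E + \left(8854 - 9180\right)\right) = \left(-13030 + 41131\right) \left(-1953 + \left(8854 - 9180\right)\right) = 28101 \left(-1953 + \left(8854 - 9180\right)\right) = 28101 \left(-1953 - 326\right) = 28101 \left(-2279\right) = -64042179$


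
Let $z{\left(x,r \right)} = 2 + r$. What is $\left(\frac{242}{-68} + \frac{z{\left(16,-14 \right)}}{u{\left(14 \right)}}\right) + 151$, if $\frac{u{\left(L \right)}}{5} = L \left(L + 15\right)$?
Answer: $\frac{5087991}{34510} \approx 147.44$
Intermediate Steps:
$u{\left(L \right)} = 5 L \left(15 + L\right)$ ($u{\left(L \right)} = 5 L \left(L + 15\right) = 5 L \left(15 + L\right)$)
$\left(\frac{242}{-68} + \frac{z{\left(16,-14 \right)}}{u{\left(14 \right)}}\right) + 151 = \left(\frac{242}{-68} + \frac{2 - 14}{5 \cdot 14 \left(15 + 14\right)}\right) + 151 = \left(242 \left(- \frac{1}{68}\right) - \frac{12}{5 \cdot 14 \cdot 29}\right) + 151 = \left(- \frac{121}{34} - \frac{12}{2030}\right) + 151 = \left(- \frac{121}{34} - \frac{6}{1015}\right) + 151 = - \frac{123019}{34510} + 151 = \frac{5087991}{34510}$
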